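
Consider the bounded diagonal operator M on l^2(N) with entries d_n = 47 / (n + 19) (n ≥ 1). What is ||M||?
||M|| = 47/20 (attained at n = 1)

For M diagonal, ||M|| = sup_n |d_n| = sup_n 47/(n + 19). This is positive and strictly decreasing in n, so the supremum is attained at n = 1: d_1 = 47/(1 + 19) = 47/20. Hence ||M|| = 47/20.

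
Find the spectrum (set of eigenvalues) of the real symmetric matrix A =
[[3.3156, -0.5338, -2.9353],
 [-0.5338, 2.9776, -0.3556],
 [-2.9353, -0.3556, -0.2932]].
sigma(A) ≈ {-2, 3, 5}

A is real symmetric, so its spectrum consists of real eigenvalues. Expanding the characteristic polynomial of the displayed matrix gives
  det(λ I - A) = p(λ) = λ^3 + (-6)λ^2 + (-1)λ + (30).
Solving p(λ) = 0 yields eigenvalues ≈ -2, 3, 5. (A is shown rounded to 4 decimals, so these recover the underlying integer eigenvalues to within that precision.)
Verification: the trace of A = 6 equals the sum of eigenvalues 6, and det(A) ≈ -29.9997 matches the eigenvalue product -30.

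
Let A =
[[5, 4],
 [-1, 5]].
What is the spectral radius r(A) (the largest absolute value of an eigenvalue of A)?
r(A) = sqrt(29) ≈ 5.3852

The eigenvalues of A are the roots of its characteristic polynomial. With M = A (coefficients from the trace and determinant):
  p(λ) = det(λ I - M) = λ^2 - 10λ + 29.
For λ^2 - 10λ + 29 the discriminant is -16. It is negative, so the roots are the complex-conjugate pair λ = 5 ± (sqrt(16)/2) i ≈ 5 ± 2i. For a conjugate pair the product of the roots equals the constant term, so |λ|^2 = 29 and |λ| = sqrt(29) ≈ 5.3852.
Thus the eigenvalues (to 4 decimals) are 5 ± 2i (modulus 5.3852). The spectral radius is the largest modulus: r(A) = sqrt(29) ≈ 5.3852. (Cross-check: r(A) ≤ ||A||_2 ≈ 7.0902; equality holds whenever A is normal, though it can also hold for some non-normal A.)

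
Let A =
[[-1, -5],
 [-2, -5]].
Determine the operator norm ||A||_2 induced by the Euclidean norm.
||A||_2 = sqrt((55 + sqrt(2925))/2) ≈ 7.3852 (= sqrt(largest eigenvalue of A^T A))

||A||_2 = sigma_max(A) = sqrt(lambda_max(A^T A)). Form the symmetric matrix M = A^T A =
[[5, 15],
 [15, 50]].
Its characteristic polynomial (trace, determinant of M give the coefficients) is
  p(λ) = det(λ I - M) = λ^2 - 55λ + 25.
For λ^2 - 55λ + 25 the discriminant is 2925. It is nonnegative but not a perfect square, so the roots are real and irrational: λ = (55 ± sqrt(2925))/2 ≈ 54.5416, 0.4584.
So the eigenvalues of A^T A are ≈ 0.4584, 54.5416 (all ≥ 0, as they must be for A^T A). The largest is λ_max = (55 + sqrt(2925))/2 ≈ 54.5416, hence ||A||_2 = sqrt(λ_max) = sqrt((55 + sqrt(2925))/2) ≈ 7.3852.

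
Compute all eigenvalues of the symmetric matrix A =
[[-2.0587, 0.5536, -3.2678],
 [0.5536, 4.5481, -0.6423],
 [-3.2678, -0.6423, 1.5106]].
sigma(A) ≈ {-4, 3, 5}

A is real symmetric, so its spectrum consists of real eigenvalues. Expanding the characteristic polynomial of the displayed matrix gives
  det(λ I - A) = p(λ) = λ^3 + (-4)λ^2 + (-17)λ + (60).
Solving p(λ) = 0 yields eigenvalues ≈ -4, 3, 5. (A is shown rounded to 4 decimals, so these recover the underlying integer eigenvalues to within that precision.)
Verification: the trace of A = 4 equals the sum of eigenvalues 4, and det(A) ≈ -60.0007 matches the eigenvalue product -60.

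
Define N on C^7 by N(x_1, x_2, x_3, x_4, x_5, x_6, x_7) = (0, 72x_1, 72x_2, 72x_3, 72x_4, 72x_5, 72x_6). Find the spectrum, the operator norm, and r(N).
sigma(N) = {0}; ||N|| = 72; r(N) = 0. (N is nilpotent with N^7 = 0.)

On C^7, N is a strictly lower-triangular matrix with 72 on the subdiagonal and zeros elsewhere, so its characteristic polynomial is lambda^7 and every eigenvalue is 0: sigma(N) = {0}. For the operator norm, N e_i = 72e_{i+1} for i = 1, ..., 6 and N e_7 = 0, so the singular values of N are 72 (with multiplicity 6) and 0; hence ||N|| = 72. The spectral radius r(N) = max|lambda| = 0. Note ||N|| > r(N) — characteristic of non-normal nilpotent operators. Indeed N^7 = 0.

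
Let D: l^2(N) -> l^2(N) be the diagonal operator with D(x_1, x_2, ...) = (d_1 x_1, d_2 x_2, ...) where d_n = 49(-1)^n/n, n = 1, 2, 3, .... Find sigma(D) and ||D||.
sigma(D) = {49(-1)^n/n : n ≥ 1} ∪ {0}; ||D|| = 49

A bounded diagonal operator on l^2 with diagonal entries d_n has spectrum equal to the closure of {d_n : n ≥ 1}: every d_n is an eigenvalue (with eigenvector e_n), so {d_n} ⊂ sigma(D); the spectrum is closed, so its closure is too; and for lambda not in the closure, (D - lambda I) has bounded inverse (the diagonal entries 1/(d_n - lambda) are bounded). For our sequence d_n = 49(-1)^n/n, n = 1, 2, 3, ...:
  - {d_n} = {49(-1)^n/n : n ≥ 1}; the only limit point is 0
  - closure = {49(-1)^n/n : n ≥ 1} ∪ {0}
For the norm: a diagonal operator has ||D|| = sup_n |d_n|. Here |d_n| = 49/n is decreasing, so sup_n |d_n| = |d_1| = 49. So ||D|| = 49.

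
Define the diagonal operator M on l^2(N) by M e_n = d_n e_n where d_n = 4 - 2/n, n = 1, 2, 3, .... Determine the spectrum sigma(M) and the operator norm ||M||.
sigma(M) = {4 - 2/n : n ≥ 1} ∪ {4}; ||M|| = 4

A bounded diagonal operator on l^2 with diagonal entries d_n has spectrum equal to the closure of {d_n : n ≥ 1}: every d_n is an eigenvalue (with eigenvector e_n), so {d_n} ⊂ sigma(M); the spectrum is closed, so its closure is too; and for lambda not in the closure, (M - lambda I) has bounded inverse (the diagonal entries 1/(d_n - lambda) are bounded). For our sequence d_n = 4 - 2/n, n = 1, 2, 3, ...:
  - {d_n} = {4 - 2/n : n ≥ 1}; the only limit point is 4
  - closure = {4 - 2/n : n ≥ 1} ∪ {4}
For the norm: a diagonal operator has ||M|| = sup_n |d_n|. Here d_n = 4 - 2/n increases monotonically from d_1 = 2 toward 4, with all terms in [2, 4); so sup_n |d_n| = 4 (the supremum is the limit, not attained). So ||M|| = 4.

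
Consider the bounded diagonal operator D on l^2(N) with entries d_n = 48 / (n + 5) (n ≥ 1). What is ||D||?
||D|| = 8 (attained at n = 1)

For D diagonal, ||D|| = sup_n |d_n| = sup_n 48/(n + 5). This is positive and strictly decreasing in n, so the supremum is attained at n = 1: d_1 = 48/(1 + 5) = 8. Hence ||D|| = 8.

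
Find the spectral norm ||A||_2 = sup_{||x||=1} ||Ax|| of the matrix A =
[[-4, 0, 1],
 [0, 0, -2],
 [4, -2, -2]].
||A||_2 = sqrt((41 + sqrt(1425))/2) ≈ 6.2749 (= sqrt(largest eigenvalue of A^T A))

||A||_2 = sigma_max(A) = sqrt(lambda_max(A^T A)). Form the symmetric matrix M = A^T A =
[[32, -8, -12],
 [-8, 4, 4],
 [-12, 4, 9]].
Its characteristic polynomial (trace, sum of principal 2x2 minors, determinant of M give the coefficients) is
  p(λ) = det(λ I - M) = λ^3 - 45λ^2 + 228λ - 256.
By the rational root theorem any rational root is an integer divisor of 256. Testing λ = 4: p(4) = 64 - 720 + 912 - 256 = 0, so λ = 4 is a root. Dividing out (λ - 4) leaves p(λ) = (λ - 4)(λ^2 - 41λ + 64). For λ^2 - 41λ + 64 the discriminant is 1425. It is nonnegative but not a perfect square, so the roots are real and irrational: λ = (41 ± sqrt(1425))/2 ≈ 39.3746, 1.6254.
So the eigenvalues of A^T A are ≈ 1.6254, 4, 39.3746 (all ≥ 0, as they must be for A^T A). The largest is λ_max = (41 + sqrt(1425))/2 ≈ 39.3746, hence ||A||_2 = sqrt(λ_max) = sqrt((41 + sqrt(1425))/2) ≈ 6.2749.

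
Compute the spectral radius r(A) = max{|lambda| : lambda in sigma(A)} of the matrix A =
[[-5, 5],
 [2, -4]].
r(A) = (9 + sqrt(41))/2 ≈ 7.7016

The eigenvalues of A are the roots of its characteristic polynomial. With M = A (coefficients from the trace and determinant):
  p(λ) = det(λ I - M) = λ^2 + 9λ + 10.
For λ^2 + 9λ + 10 the discriminant is 41. It is nonnegative but not a perfect square, so the roots are real and irrational: λ = (-9 ± sqrt(41))/2 ≈ -1.2984, -7.7016.
Thus the eigenvalues (to 4 decimals) are -1.2984 (modulus 1.2984); -7.7016 (modulus 7.7016). The spectral radius is the largest modulus: r(A) = (9 + sqrt(41))/2 ≈ 7.7016. (Cross-check: r(A) ≤ ||A||_2 ≈ 8.279; equality holds whenever A is normal, though it can also hold for some non-normal A.)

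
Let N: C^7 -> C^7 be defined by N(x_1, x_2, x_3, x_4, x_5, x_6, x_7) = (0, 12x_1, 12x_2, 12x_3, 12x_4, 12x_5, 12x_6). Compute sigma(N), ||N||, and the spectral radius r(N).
sigma(N) = {0}; ||N|| = 12; r(N) = 0. (N is nilpotent with N^7 = 0.)

On C^7, N is a strictly lower-triangular matrix with 12 on the subdiagonal and zeros elsewhere, so its characteristic polynomial is lambda^7 and every eigenvalue is 0: sigma(N) = {0}. For the operator norm, N e_i = 12e_{i+1} for i = 1, ..., 6 and N e_7 = 0, so the singular values of N are 12 (with multiplicity 6) and 0; hence ||N|| = 12. The spectral radius r(N) = max|lambda| = 0. Note ||N|| > r(N) — characteristic of non-normal nilpotent operators. Indeed N^7 = 0.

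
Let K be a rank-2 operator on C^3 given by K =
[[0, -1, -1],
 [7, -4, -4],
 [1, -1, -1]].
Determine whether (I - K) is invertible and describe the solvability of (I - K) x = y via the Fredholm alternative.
(I - K) is invertible (det(I - K) = 14 ≠ 0), so for every y in C^3 the equation (I - K) x = y has a unique solution.

K has rank 2 and factors as K = U V^T = u1 v1^T + u2 v2^T with u1 = (-2, -1, -1), v1 = (-1, 1, 1), u2 = (-1, 3, 0), v2 = (2, -1, -1) (multiplying out reproduces the displayed K). The nonzero eigenvalues of U V^T coincide with those of the 2 x 2 matrix G = V^T U = [[v1·u1, v1·u2], [v2·u1, v2·u2]] = [[0, 4], [-2, -5]], and by the Sylvester determinant identity det(I_3 - U V^T) = det(I_2 - V^T U) = det([[1, -4], [2, 6]]) = (1)(6) - (-4)(2) = 14. (Direct check: I - K =
[[1, 1, 1],
 [-7, 5, 4],
 [-1, 1, 2]]
has determinant 14.) The finite-dimensional Fredholm alternative says: either (I - K) is invertible, or ker(I - K) ≠ {0} and then range(I - K) = ker((I - K)^*)^⊥, with dim ker(I - K) = dim ker((I - K)^*). Since det(I - K) ≠ 0, 1 is not an eigenvalue of K and ker(I - K) = {0}, so we are in the first case: for every y there is a unique x = (I - K)^(-1) y. (Explicitly, by the Woodbury identity, (I - U V^T)^(-1) = I + U (I_2 - G)^(-1) V^T.)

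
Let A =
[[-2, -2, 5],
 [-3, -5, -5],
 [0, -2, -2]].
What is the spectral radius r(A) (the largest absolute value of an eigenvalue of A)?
r(A) = 7

The eigenvalues of A are the roots of its characteristic polynomial. With M = A (coefficients from the trace, the sum of principal 2x2 minors, and det A):
  p(λ) = det(λ I - M) = λ^3 + 9λ^2 + 8λ - 42.
By the rational root theorem any rational root is an integer divisor of 42. Testing λ = -7: p(-7) = -343 + 441 - 56 - 42 = 0, so λ = -7 is a root. Dividing out (λ + 7) leaves p(λ) = (λ + 7)(λ^2 + 2λ - 6). For λ^2 + 2λ - 6 the discriminant is 28. It is nonnegative but not a perfect square, so the roots are real and irrational: λ = (-2 ± sqrt(28))/2 ≈ 1.6458, -3.6458.
Thus the eigenvalues (to 4 decimals) are 1.6458 (modulus 1.6458); -3.6458 (modulus 3.6458); -7 (modulus 7). The spectral radius is the largest modulus: r(A) = 7. (Cross-check: r(A) ≤ ||A||_2 ≈ 8.3044; equality holds whenever A is normal, though it can also hold for some non-normal A.)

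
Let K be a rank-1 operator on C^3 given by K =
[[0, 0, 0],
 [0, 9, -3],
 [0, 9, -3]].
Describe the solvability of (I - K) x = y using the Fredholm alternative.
(I - K) is invertible (det(I - K) = -5 ≠ 0), so for every y in C^3 the equation (I - K) x = y has a unique solution.

K has rank 1, so it is an outer product K = u v^T: every row of K is a multiple of one row vector. Reading off the entries, u = (0, 3, 3) and v = (0, 3, -1) (row i of K equals u_i·v^T). A rank-one matrix u v^T satisfies K u = u (v·u) and kills the (2)-dimensional subspace v^⊥, so its characteristic polynomial is lambda^2 (lambda - v·u) with v·u = tr K = 6. Hence the eigenvalues of I - K are 1 (multiplicity 2) and 1 - (6) = -5, so det(I - K) = -5. (Direct check: I - K =
[[1, 0, 0],
 [0, -8, 3],
 [0, -9, 4]]
has determinant -5.) The finite-dimensional Fredholm alternative says: either (I - K) is invertible, or ker(I - K) ≠ {0} and then range(I - K) = ker((I - K)^*)^⊥, with dim ker(I - K) = dim ker((I - K)^*). Since det(I - K) ≠ 0, 1 is not an eigenvalue of K and ker(I - K) = {0}, so we are in the first case: for every y there is a unique x = (I - K)^(-1) y. Explicitly, by the Sherman–Morrison formula, (I - u v^T)^(-1) = I + u v^T/(1 - v·u), i.e. (I - K)^(-1) = I + K/(-5).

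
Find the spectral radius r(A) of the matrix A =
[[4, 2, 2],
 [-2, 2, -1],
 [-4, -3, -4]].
r(A) = 3

The eigenvalues of A are the roots of its characteristic polynomial. With M = A (coefficients from the trace, the sum of principal 2x2 minors, and det A):
  p(λ) = det(λ I - M) = λ^3 - 2λ^2 - 7λ + 24.
By the rational root theorem any rational root is an integer divisor of 24. Testing λ = -3: p(-3) = -27 - 18 + 21 + 24 = 0, so λ = -3 is a root. Dividing out (λ + 3) leaves p(λ) = (λ + 3)(λ^2 - 5λ + 8). For λ^2 - 5λ + 8 the discriminant is -7. It is negative, so the roots are the complex-conjugate pair λ = 5/2 ± (sqrt(7)/2) i ≈ 2.5 ± 1.3229i. For a conjugate pair the product of the roots equals the constant term, so |λ|^2 = 8 and |λ| = sqrt(8) ≈ 2.8284.
Thus the eigenvalues (to 4 decimals) are 2.5 ± 1.3229i (modulus 2.8284); -3 (modulus 3). The spectral radius is the largest modulus: r(A) = 3. (Cross-check: r(A) ≤ ||A||_2 ≈ 8.0588; equality holds whenever A is normal, though it can also hold for some non-normal A.)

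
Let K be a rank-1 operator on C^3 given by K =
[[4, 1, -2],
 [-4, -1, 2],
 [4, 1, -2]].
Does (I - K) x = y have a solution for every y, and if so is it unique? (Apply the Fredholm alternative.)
(I - K) is singular (det(I - K) = 0, i.e. 1 ∈ sigma(K)). (I - K) x = y is solvable iff y ⊥ ker((I - K)^*) = span{(4, 1, -2)}, i.e. iff 4y_1 + y_2 - 2y_3 = 0. When solvable, the solutions are x = y + c·(1, -1, 1), c arbitrary (ker(I - K) = span{(1, -1, 1)}, dimension 1).

K has rank 1, so it is an outer product K = u v^T: every row of K is a multiple of one row vector. Reading off the entries, u = (1, -1, 1) and v = (4, 1, -2) (row i of K equals u_i·v^T). A rank-one matrix u v^T satisfies K u = u (v·u) and kills the (2)-dimensional subspace v^⊥, so its characteristic polynomial is lambda^2 (lambda - v·u) with v·u = tr K = 1. Hence the eigenvalues of I - K are 1 (multiplicity 2) and 1 - (1) = 0, so det(I - K) = 0. (Direct check: I - K =
[[-3, -1, 2],
 [4, 2, -2],
 [-4, -1, 3]]
has determinant 0.) So 1 is an eigenvalue of K and (I - K) is not invertible. The finite-dimensional Fredholm alternative says: either (I - K) is invertible, or ker(I - K) ≠ {0} and then range(I - K) = ker((I - K)^*)^⊥, with dim ker(I - K) = dim ker((I - K)^*). We are in the second case, so we need both kernels. Kernel of I - K: (I - K) u = u - u (v·u) = u - u = 0, so ker(I - K) = span{u} = span{(1, -1, 1)} (it is exactly 1-dimensional because rank(I - K) = 2). Kernel of the adjoint: K is real, so (I - K)^* = I - K^T = I - v u^T, and (I - v u^T) v = v - v (u·v) = 0; hence ker((I - K)^*) = span{v} = span{(4, 1, -2)}. Therefore (I - K) x = y is solvable iff <y, v> = 0, i.e. iff 4y_1 + y_2 - 2y_3 = 0. When this holds, K y = u (v·y) = 0, so (I - K) y = y and x = y is a particular solution; the full solution set is the line x = y + c·u = y + c·(1, -1, 1), c ∈ C.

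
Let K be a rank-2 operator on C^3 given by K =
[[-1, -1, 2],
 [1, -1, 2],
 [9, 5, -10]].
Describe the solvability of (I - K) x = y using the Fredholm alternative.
(I - K) is invertible (det(I - K) = 7 ≠ 0), so for every y in C^3 the equation (I - K) x = y has a unique solution.

K has rank 2 and factors as K = U V^T = u1 v1^T + u2 v2^T with u1 = (1, 2, -3), v1 = (-1, -1, 2), u2 = (0, 1, 2), v2 = (3, 1, -2) (multiplying out reproduces the displayed K). The nonzero eigenvalues of U V^T coincide with those of the 2 x 2 matrix G = V^T U = [[v1·u1, v1·u2], [v2·u1, v2·u2]] = [[-9, 3], [11, -3]], and by the Sylvester determinant identity det(I_3 - U V^T) = det(I_2 - V^T U) = det([[10, -3], [-11, 4]]) = (10)(4) - (-3)(-11) = 7. (Direct check: I - K =
[[2, 1, -2],
 [-1, 2, -2],
 [-9, -5, 11]]
has determinant 7.) The finite-dimensional Fredholm alternative says: either (I - K) is invertible, or ker(I - K) ≠ {0} and then range(I - K) = ker((I - K)^*)^⊥, with dim ker(I - K) = dim ker((I - K)^*). Since det(I - K) ≠ 0, 1 is not an eigenvalue of K and ker(I - K) = {0}, so we are in the first case: for every y there is a unique x = (I - K)^(-1) y. (Explicitly, by the Woodbury identity, (I - U V^T)^(-1) = I + U (I_2 - G)^(-1) V^T.)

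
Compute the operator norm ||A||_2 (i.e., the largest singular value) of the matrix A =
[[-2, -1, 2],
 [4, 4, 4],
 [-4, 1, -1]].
||A||_2 ≈ 7.458 (= sqrt(largest eigenvalue of A^T A))

||A||_2 = sigma_max(A) = sqrt(lambda_max(A^T A)). Form the symmetric matrix M = A^T A =
[[36, 14, 16],
 [14, 18, 13],
 [16, 13, 21]].
Its characteristic polynomial (trace, sum of principal 2x2 minors, determinant of M give the coefficients) is
  p(λ) = det(λ I - M) = λ^3 - 75λ^2 + 1161λ - 4624.
No integer candidate from the rational root theorem (±divisors of 4624) is a root, so the roots are irrational. The cubic discriminant is Δ = 189439749 > 0, so there are three distinct real roots. p(6) = -142 and p(7) = 171 have opposite signs, so a root lies in (6, 7); Newton's method refines it to λ ≈ 6.4107. p(12) = 236 and p(13) = -9 have opposite signs, so a root lies in (12, 13); Newton's method refines it to λ ≈ 12.968. p(55) = -1269 and p(56) = 808 have opposite signs, so a root lies in (55, 56); Newton's method refines it to λ ≈ 55.6214. Check (Vieta): the three roots sum to 75, matching tr M = 75.
So the eigenvalues of A^T A are ≈ 6.4107, 12.968, 55.6214 (all ≥ 0, as they must be for A^T A). The largest is λ_max ≈ 55.6214, hence ||A||_2 = sqrt(λ_max) ≈ 7.458.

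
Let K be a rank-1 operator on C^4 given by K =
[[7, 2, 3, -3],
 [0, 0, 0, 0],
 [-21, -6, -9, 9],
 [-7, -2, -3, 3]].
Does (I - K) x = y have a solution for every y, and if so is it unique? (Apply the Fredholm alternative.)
(I - K) is singular (det(I - K) = 0, i.e. 1 ∈ sigma(K)). (I - K) x = y is solvable iff y ⊥ ker((I - K)^*) = span{(7, 2, 3, -3)}, i.e. iff 7y_1 + 2y_2 + 3y_3 - 3y_4 = 0. When solvable, the solutions are x = y + c·(1, 0, -3, -1), c arbitrary (ker(I - K) = span{(1, 0, -3, -1)}, dimension 1).

K has rank 1, so it is an outer product K = u v^T: every row of K is a multiple of one row vector. Reading off the entries, u = (1, 0, -3, -1) and v = (7, 2, 3, -3) (row i of K equals u_i·v^T). A rank-one matrix u v^T satisfies K u = u (v·u) and kills the (3)-dimensional subspace v^⊥, so its characteristic polynomial is lambda^3 (lambda - v·u) with v·u = tr K = 1. Hence the eigenvalues of I - K are 1 (multiplicity 3) and 1 - (1) = 0, so det(I - K) = 0. (Direct check: I - K =
[[-6, -2, -3, 3],
 [0, 1, 0, 0],
 [21, 6, 10, -9],
 [7, 2, 3, -2]]
has determinant 0.) So 1 is an eigenvalue of K and (I - K) is not invertible. The finite-dimensional Fredholm alternative says: either (I - K) is invertible, or ker(I - K) ≠ {0} and then range(I - K) = ker((I - K)^*)^⊥, with dim ker(I - K) = dim ker((I - K)^*). We are in the second case, so we need both kernels. Kernel of I - K: (I - K) u = u - u (v·u) = u - u = 0, so ker(I - K) = span{u} = span{(1, 0, -3, -1)} (it is exactly 1-dimensional because rank(I - K) = 3). Kernel of the adjoint: K is real, so (I - K)^* = I - K^T = I - v u^T, and (I - v u^T) v = v - v (u·v) = 0; hence ker((I - K)^*) = span{v} = span{(7, 2, 3, -3)}. Therefore (I - K) x = y is solvable iff <y, v> = 0, i.e. iff 7y_1 + 2y_2 + 3y_3 - 3y_4 = 0. When this holds, K y = u (v·y) = 0, so (I - K) y = y and x = y is a particular solution; the full solution set is the line x = y + c·u = y + c·(1, 0, -3, -1), c ∈ C.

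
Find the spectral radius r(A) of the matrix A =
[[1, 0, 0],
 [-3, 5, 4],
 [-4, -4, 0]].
r(A) = 4

The eigenvalues of A are the roots of its characteristic polynomial. With M = A (coefficients from the trace, the sum of principal 2x2 minors, and det A):
  p(λ) = det(λ I - M) = λ^3 - 6λ^2 + 21λ - 16.
By the rational root theorem any rational root is an integer divisor of 16. Testing λ = 1: p(1) = 1 - 6 + 21 - 16 = 0, so λ = 1 is a root. Dividing out (λ - 1) leaves p(λ) = (λ - 1)(λ^2 - 5λ + 16). For λ^2 - 5λ + 16 the discriminant is -39. It is negative, so the roots are the complex-conjugate pair λ = 5/2 ± (sqrt(39)/2) i ≈ 2.5 ± 3.1225i. For a conjugate pair the product of the roots equals the constant term, so |λ|^2 = 16 and |λ| = sqrt(16) = 4.
Thus the eigenvalues (to 4 decimals) are 2.5 ± 3.1225i (modulus 4); 1 (modulus 1). The spectral radius is the largest modulus: r(A) = 4. (Cross-check: r(A) ≤ ||A||_2 ≈ 7.2855; equality holds whenever A is normal, though it can also hold for some non-normal A.)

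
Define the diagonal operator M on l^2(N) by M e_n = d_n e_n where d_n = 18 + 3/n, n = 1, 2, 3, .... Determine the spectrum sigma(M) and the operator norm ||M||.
sigma(M) = {18 + 3/n : n ≥ 1} ∪ {18}; ||M|| = 21

A bounded diagonal operator on l^2 with diagonal entries d_n has spectrum equal to the closure of {d_n : n ≥ 1}: every d_n is an eigenvalue (with eigenvector e_n), so {d_n} ⊂ sigma(M); the spectrum is closed, so its closure is too; and for lambda not in the closure, (M - lambda I) has bounded inverse (the diagonal entries 1/(d_n - lambda) are bounded). For our sequence d_n = 18 + 3/n, n = 1, 2, 3, ...:
  - {d_n} = {18 + 3/n : n ≥ 1}; the only limit point is 18
  - closure = {18 + 3/n : n ≥ 1} ∪ {18}
For the norm: a diagonal operator has ||M|| = sup_n |d_n|. Here d_n = 18 + 3/n is positive and decreasing, so sup_n |d_n| = d_1 = 18 + 3 = 21. So ||M|| = 21.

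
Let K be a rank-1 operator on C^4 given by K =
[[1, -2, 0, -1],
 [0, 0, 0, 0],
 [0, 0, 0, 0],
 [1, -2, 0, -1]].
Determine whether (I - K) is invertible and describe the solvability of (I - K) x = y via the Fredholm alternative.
(I - K) is invertible (det(I - K) = 1 ≠ 0), so for every y in C^4 the equation (I - K) x = y has a unique solution.

K has rank 1, so it is an outer product K = u v^T: every row of K is a multiple of one row vector. Reading off the entries, u = (-1, 0, 0, -1) and v = (-1, 2, 0, 1) (row i of K equals u_i·v^T). A rank-one matrix u v^T satisfies K u = u (v·u) and kills the (3)-dimensional subspace v^⊥, so its characteristic polynomial is lambda^3 (lambda - v·u) with v·u = tr K = 0. Hence the eigenvalues of I - K are 1 (multiplicity 3) and 1 - (0) = 1, so det(I - K) = 1. (Direct check: I - K =
[[0, 2, 0, 1],
 [0, 1, 0, 0],
 [0, 0, 1, 0],
 [-1, 2, 0, 2]]
has determinant 1.) The finite-dimensional Fredholm alternative says: either (I - K) is invertible, or ker(I - K) ≠ {0} and then range(I - K) = ker((I - K)^*)^⊥, with dim ker(I - K) = dim ker((I - K)^*). Since det(I - K) ≠ 0, 1 is not an eigenvalue of K and ker(I - K) = {0}, so we are in the first case: for every y there is a unique x = (I - K)^(-1) y. Explicitly, by the Sherman–Morrison formula, (I - u v^T)^(-1) = I + u v^T/(1 - v·u), i.e. (I - K)^(-1) = I + K.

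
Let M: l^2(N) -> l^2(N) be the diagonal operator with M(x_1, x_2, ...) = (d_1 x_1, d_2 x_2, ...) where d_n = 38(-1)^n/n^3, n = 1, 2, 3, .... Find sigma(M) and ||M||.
sigma(M) = {38(-1)^n/n^3 : n ≥ 1} ∪ {0}; ||M|| = 38

A bounded diagonal operator on l^2 with diagonal entries d_n has spectrum equal to the closure of {d_n : n ≥ 1}: every d_n is an eigenvalue (with eigenvector e_n), so {d_n} ⊂ sigma(M); the spectrum is closed, so its closure is too; and for lambda not in the closure, (M - lambda I) has bounded inverse (the diagonal entries 1/(d_n - lambda) are bounded). For our sequence d_n = 38(-1)^n/n^3, n = 1, 2, 3, ...:
  - {d_n} = {38(-1)^n/n^3 : n ≥ 1}; the only limit point is 0
  - closure = {38(-1)^n/n^3 : n ≥ 1} ∪ {0}
For the norm: a diagonal operator has ||M|| = sup_n |d_n|. Here |d_n| = 38/n^3 is decreasing, so sup_n |d_n| = |d_1| = 38. So ||M|| = 38.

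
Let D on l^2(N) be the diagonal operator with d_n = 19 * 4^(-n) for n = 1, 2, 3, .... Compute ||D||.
||D|| = 19/4 (attained at n = 1)

For D diagonal, ||D|| = sup_n |d_n|. The sequence d_n = 19 * 4^(-n) is positive and strictly decreasing (ratio 4^(-1) < 1), so the supremum is d_1 = 19/4. Hence ||D|| = 19/4.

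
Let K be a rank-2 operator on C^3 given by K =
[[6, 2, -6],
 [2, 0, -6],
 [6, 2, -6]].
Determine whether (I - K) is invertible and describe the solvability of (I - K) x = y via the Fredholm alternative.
(I - K) is invertible (det(I - K) = 9 ≠ 0), so for every y in C^3 the equation (I - K) x = y has a unique solution.

K has rank 2 and factors as K = U V^T = u1 v1^T + u2 v2^T with u1 = (0, -1, 0), v1 = (1, 1, 3), u2 = (-2, -1, -2), v2 = (-3, -1, 3) (multiplying out reproduces the displayed K). The nonzero eigenvalues of U V^T coincide with those of the 2 x 2 matrix G = V^T U = [[v1·u1, v1·u2], [v2·u1, v2·u2]] = [[-1, -9], [1, 1]], and by the Sylvester determinant identity det(I_3 - U V^T) = det(I_2 - V^T U) = det([[2, 9], [-1, 0]]) = (2)(0) - (9)(-1) = 9. (Direct check: I - K =
[[-5, -2, 6],
 [-2, 1, 6],
 [-6, -2, 7]]
has determinant 9.) The finite-dimensional Fredholm alternative says: either (I - K) is invertible, or ker(I - K) ≠ {0} and then range(I - K) = ker((I - K)^*)^⊥, with dim ker(I - K) = dim ker((I - K)^*). Since det(I - K) ≠ 0, 1 is not an eigenvalue of K and ker(I - K) = {0}, so we are in the first case: for every y there is a unique x = (I - K)^(-1) y. (Explicitly, by the Woodbury identity, (I - U V^T)^(-1) = I + U (I_2 - G)^(-1) V^T.)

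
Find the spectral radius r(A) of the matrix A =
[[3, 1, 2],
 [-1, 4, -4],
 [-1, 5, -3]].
r(A) ≈ 3.1748

The eigenvalues of A are the roots of its characteristic polynomial. With M = A (coefficients from the trace, the sum of principal 2x2 minors, and det A):
  p(λ) = det(λ I - M) = λ^3 - 4λ^2 + 14λ - 23.
No integer candidate from the rational root theorem (±divisors of 23) is a root, so the roots are irrational. The cubic discriminant is Δ = -4827 < 0, so there is one real root and a complex-conjugate pair. p(2) = -3 and p(3) = 10 have opposite signs, so a root lies in (2, 3); Newton's method refines it to λ ≈ 2.2819. Dividing out (λ - (2.2819)) leaves approximately λ^2 - 1.7181λ + 10.0795. For λ^2 - 1.7181λ + 10.0795 the discriminant is -37.3658. It is negative, so the remaining roots are the complex-conjugate pair λ ≈ 0.8591 ± 3.0564i. Their product equals the constant term, so |λ|^2 ≈ 10.0795 and |λ| ≈ 3.1748.
Thus the eigenvalues (to 4 decimals) are 2.2819 (modulus 2.2819); 0.8591 ± 3.0564i (modulus 3.1748). The spectral radius is the largest modulus: r(A) ≈ 3.1748. (Cross-check: r(A) ≤ ||A||_2 ≈ 8.2538; equality holds whenever A is normal, though it can also hold for some non-normal A.)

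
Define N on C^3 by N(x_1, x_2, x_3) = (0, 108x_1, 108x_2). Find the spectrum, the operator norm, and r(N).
sigma(N) = {0}; ||N|| = 108; r(N) = 0. (N is nilpotent with N^3 = 0.)

On C^3, N is a strictly lower-triangular matrix with 108 on the subdiagonal and zeros elsewhere, so its characteristic polynomial is lambda^3 and every eigenvalue is 0: sigma(N) = {0}. For the operator norm, N e_i = 108e_{i+1} for i = 1, ..., 2 and N e_3 = 0, so the singular values of N are 108 (with multiplicity 2) and 0; hence ||N|| = 108. The spectral radius r(N) = max|lambda| = 0. Note ||N|| > r(N) — characteristic of non-normal nilpotent operators. Indeed N^3 = 0.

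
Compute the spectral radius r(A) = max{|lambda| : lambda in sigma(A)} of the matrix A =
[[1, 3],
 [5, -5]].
r(A) = (4 + sqrt(96))/2 ≈ 6.899

The eigenvalues of A are the roots of its characteristic polynomial. With M = A (coefficients from the trace and determinant):
  p(λ) = det(λ I - M) = λ^2 + 4λ - 20.
For λ^2 + 4λ - 20 the discriminant is 96. It is nonnegative but not a perfect square, so the roots are real and irrational: λ = (-4 ± sqrt(96))/2 ≈ 2.899, -6.899.
Thus the eigenvalues (to 4 decimals) are 2.899 (modulus 2.899); -6.899 (modulus 6.899). The spectral radius is the largest modulus: r(A) = (4 + sqrt(96))/2 ≈ 6.899. (Cross-check: r(A) ≤ ||A||_2 ≈ 7.2361; equality holds whenever A is normal, though it can also hold for some non-normal A.)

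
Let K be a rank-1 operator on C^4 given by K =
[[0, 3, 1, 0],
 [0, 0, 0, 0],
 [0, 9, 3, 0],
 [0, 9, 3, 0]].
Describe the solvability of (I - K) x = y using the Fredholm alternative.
(I - K) is invertible (det(I - K) = -2 ≠ 0), so for every y in C^4 the equation (I - K) x = y has a unique solution.

K has rank 1, so it is an outer product K = u v^T: every row of K is a multiple of one row vector. Reading off the entries, u = (1, 0, 3, 3) and v = (0, 3, 1, 0) (row i of K equals u_i·v^T). A rank-one matrix u v^T satisfies K u = u (v·u) and kills the (3)-dimensional subspace v^⊥, so its characteristic polynomial is lambda^3 (lambda - v·u) with v·u = tr K = 3. Hence the eigenvalues of I - K are 1 (multiplicity 3) and 1 - (3) = -2, so det(I - K) = -2. (Direct check: I - K =
[[1, -3, -1, 0],
 [0, 1, 0, 0],
 [0, -9, -2, 0],
 [0, -9, -3, 1]]
has determinant -2.) The finite-dimensional Fredholm alternative says: either (I - K) is invertible, or ker(I - K) ≠ {0} and then range(I - K) = ker((I - K)^*)^⊥, with dim ker(I - K) = dim ker((I - K)^*). Since det(I - K) ≠ 0, 1 is not an eigenvalue of K and ker(I - K) = {0}, so we are in the first case: for every y there is a unique x = (I - K)^(-1) y. Explicitly, by the Sherman–Morrison formula, (I - u v^T)^(-1) = I + u v^T/(1 - v·u), i.e. (I - K)^(-1) = I + K/(-2).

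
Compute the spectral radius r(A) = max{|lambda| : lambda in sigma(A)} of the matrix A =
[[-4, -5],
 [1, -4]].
r(A) = sqrt(21) ≈ 4.5826

The eigenvalues of A are the roots of its characteristic polynomial. With M = A (coefficients from the trace and determinant):
  p(λ) = det(λ I - M) = λ^2 + 8λ + 21.
For λ^2 + 8λ + 21 the discriminant is -20. It is negative, so the roots are the complex-conjugate pair λ = -4 ± (sqrt(20)/2) i ≈ -4 ± 2.2361i. For a conjugate pair the product of the roots equals the constant term, so |λ|^2 = 21 and |λ| = sqrt(21) ≈ 4.5826.
Thus the eigenvalues (to 4 decimals) are -4 ± 2.2361i (modulus 4.5826). The spectral radius is the largest modulus: r(A) = sqrt(21) ≈ 4.5826. (Cross-check: r(A) ≤ ||A||_2 ≈ 7; equality holds whenever A is normal, though it can also hold for some non-normal A.)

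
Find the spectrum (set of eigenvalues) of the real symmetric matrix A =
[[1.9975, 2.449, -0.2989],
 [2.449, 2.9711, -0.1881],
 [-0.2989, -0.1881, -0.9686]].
sigma(A) ≈ {-1, 0, 5}

A is real symmetric, so its spectrum consists of real eigenvalues. Expanding the characteristic polynomial of the displayed matrix gives
  det(λ I - A) = p(λ) = λ^3 + (-4)λ^2 + (-5)λ + (0).
Solving p(λ) = 0 yields eigenvalues ≈ -1, 0, 5. (A is shown rounded to 4 decimals, so these recover the underlying integer eigenvalues to within that precision.)
Verification: the trace of A = 4 equals the sum of eigenvalues 4, and det(A) ≈ 0.0001 matches the eigenvalue product 0.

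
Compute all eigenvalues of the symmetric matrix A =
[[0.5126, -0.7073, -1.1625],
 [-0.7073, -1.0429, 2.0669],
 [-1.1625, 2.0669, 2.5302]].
sigma(A) ≈ {-2, 0, 4}

A is real symmetric, so its spectrum consists of real eigenvalues. Expanding the characteristic polynomial of the displayed matrix gives
  det(λ I - A) = p(λ) = λ^3 + (-2)λ^2 + (-8)λ + (0).
Solving p(λ) = 0 yields eigenvalues ≈ -2, 0, 4. (A is shown rounded to 4 decimals, so these recover the underlying integer eigenvalues to within that precision.)
Verification: the trace of A = 2 equals the sum of eigenvalues 2, and det(A) ≈ 0.0001 matches the eigenvalue product 0.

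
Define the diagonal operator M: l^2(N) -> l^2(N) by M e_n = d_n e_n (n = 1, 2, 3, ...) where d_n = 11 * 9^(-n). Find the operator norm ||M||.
||M|| = 11/9 (attained at n = 1)

For M diagonal, ||M|| = sup_n |d_n|. The sequence d_n = 11 * 9^(-n) is positive and strictly decreasing (ratio 9^(-1) < 1), so the supremum is d_1 = 11/9. Hence ||M|| = 11/9.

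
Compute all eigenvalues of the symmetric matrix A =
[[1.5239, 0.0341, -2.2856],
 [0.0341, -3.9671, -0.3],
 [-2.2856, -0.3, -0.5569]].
sigma(A) ≈ {-4, -2, 3}

A is real symmetric, so its spectrum consists of real eigenvalues. Expanding the characteristic polynomial of the displayed matrix gives
  det(λ I - A) = p(λ) = λ^3 + (3)λ^2 + (-10)λ + (-24).
Solving p(λ) = 0 yields eigenvalues ≈ -4, -2, 3. (A is shown rounded to 4 decimals, so these recover the underlying integer eigenvalues to within that precision.)
Verification: the trace of A = -3 equals the sum of eigenvalues -3, and det(A) ≈ 24.0010 matches the eigenvalue product 24.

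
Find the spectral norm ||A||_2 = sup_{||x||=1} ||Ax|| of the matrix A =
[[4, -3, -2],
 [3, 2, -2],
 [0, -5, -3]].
||A||_2 ≈ 7.2831 (= sqrt(largest eigenvalue of A^T A))

||A||_2 = sigma_max(A) = sqrt(lambda_max(A^T A)). Form the symmetric matrix M = A^T A =
[[25, -6, -14],
 [-6, 38, 17],
 [-14, 17, 17]].
Its characteristic polynomial (trace, sum of principal 2x2 minors, determinant of M give the coefficients) is
  p(λ) = det(λ I - M) = λ^3 - 80λ^2 + 1500λ - 3721.
No integer candidate from the rational root theorem (±divisors of 3721) is a root, so the roots are irrational. The cubic discriminant is Δ = 942914293 > 0, so there are three distinct real roots. p(2) = -1033 and p(3) = 86 have opposite signs, so a root lies in (2, 3); Newton's method refines it to λ ≈ 2.9183. p(24) = 23 and p(25) = -596 have opposite signs, so a root lies in (24, 25); Newton's method refines it to λ ≈ 24.0376. p(53) = -64 and p(54) = 1463 have opposite signs, so a root lies in (53, 54); Newton's method refines it to λ ≈ 53.0441. Check (Vieta): the three roots sum to 80, matching tr M = 80.
So the eigenvalues of A^T A are ≈ 2.9183, 24.0376, 53.0441 (all ≥ 0, as they must be for A^T A). The largest is λ_max ≈ 53.0441, hence ||A||_2 = sqrt(λ_max) ≈ 7.2831.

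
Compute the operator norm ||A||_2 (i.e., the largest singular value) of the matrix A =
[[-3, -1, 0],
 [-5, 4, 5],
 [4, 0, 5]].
||A||_2 ≈ 8.2689 (= sqrt(largest eigenvalue of A^T A))

||A||_2 = sigma_max(A) = sqrt(lambda_max(A^T A)). Form the symmetric matrix M = A^T A =
[[50, -17, -5],
 [-17, 17, 20],
 [-5, 20, 50]].
Its characteristic polynomial (trace, sum of principal 2x2 minors, determinant of M give the coefficients) is
  p(λ) = det(λ I - M) = λ^3 - 117λ^2 + 3486λ - 11025.
No integer candidate from the rational root theorem (±divisors of 11025) is a root, so the roots are irrational. The cubic discriminant is Δ = 3928403745 > 0, so there are three distinct real roots. p(3) = -1593 and p(4) = 1111 have opposite signs, so a root lies in (3, 4); Newton's method refines it to λ ≈ 3.5795. p(45) = 45 and p(46) = -905 have opposite signs, so a root lies in (45, 46); Newton's method refines it to λ ≈ 45.0465. p(68) = -553 and p(69) = 981 have opposite signs, so a root lies in (68, 69); Newton's method refines it to λ ≈ 68.374. Check (Vieta): the three roots sum to 117, matching tr M = 117.
So the eigenvalues of A^T A are ≈ 3.5795, 45.0465, 68.374 (all ≥ 0, as they must be for A^T A). The largest is λ_max ≈ 68.374, hence ||A||_2 = sqrt(λ_max) ≈ 8.2689.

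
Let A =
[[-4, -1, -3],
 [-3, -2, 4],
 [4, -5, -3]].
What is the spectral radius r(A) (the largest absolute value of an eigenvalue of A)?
r(A) ≈ 5.9277

The eigenvalues of A are the roots of its characteristic polynomial. With M = A (coefficients from the trace, the sum of principal 2x2 minors, and det A):
  p(λ) = det(λ I - M) = λ^3 + 9λ^2 + 55λ + 180.
No integer candidate from the rational root theorem (±divisors of 180) is a root, so the roots are irrational. The cubic discriminant is Δ = -216355 < 0, so there is one real root and a complex-conjugate pair. p(-6) = -42 and p(-5) = 5 have opposite signs, so a root lies in (-6, -5); Newton's method refines it to λ ≈ -5.1227. Dividing out (λ - (-5.1227)) leaves approximately λ^2 + 3.8773λ + 35.1377. For λ^2 + 3.8773λ + 35.1377 the discriminant is -125.5175. It is negative, so the remaining roots are the complex-conjugate pair λ ≈ -1.9387 ± 5.6017i. Their product equals the constant term, so |λ|^2 ≈ 35.1377 and |λ| ≈ 5.9277.
Thus the eigenvalues (to 4 decimals) are -5.1227 (modulus 5.1227); -1.9387 ± 5.6017i (modulus 5.9277). The spectral radius is the largest modulus: r(A) ≈ 5.9277. (Cross-check: r(A) ≤ ||A||_2 ≈ 7.5651; equality holds whenever A is normal, though it can also hold for some non-normal A.)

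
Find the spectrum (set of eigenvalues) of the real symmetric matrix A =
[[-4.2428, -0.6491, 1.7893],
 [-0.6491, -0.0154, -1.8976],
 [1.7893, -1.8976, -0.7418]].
sigma(A) ≈ {-5, -2, 2}

A is real symmetric, so its spectrum consists of real eigenvalues. Expanding the characteristic polynomial of the displayed matrix gives
  det(λ I - A) = p(λ) = λ^3 + (5)λ^2 + (-4)λ + (-20).
Solving p(λ) = 0 yields eigenvalues ≈ -5, -2, 2. (A is shown rounded to 4 decimals, so these recover the underlying integer eigenvalues to within that precision.)
Verification: the trace of A = -5 equals the sum of eigenvalues -5, and det(A) ≈ 19.9991 matches the eigenvalue product 20.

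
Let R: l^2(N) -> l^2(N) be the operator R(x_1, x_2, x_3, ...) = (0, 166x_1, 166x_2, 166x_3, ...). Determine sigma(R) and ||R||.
sigma(R) = closed disk {z in C : |z| ≤ 166}; ||R|| = 166

Note R = 166·U where U is the unit right shift (U x)_k = x_{k-1} (with x_0 := 0); so ||R|| = 166||U|| and sigma(R) = 166·sigma(U). ||R x||^2 = sum_{k≥1} |166x_k|^2 = 27556||x||^2, so ||R|| = 166 and sigma(R) ⊂ {|z| ≤ 166}. For any |lambda| < 166, the equation (R - lambda I) x = 0 forces x_1 = 0, then 166x_k = lambda x_{k+1} ⇒ x = 0, so R has no eigenvalues. But (R - lambda I) is not surjective for |lambda| < 166: solving (R - lambda I) x = e_1 would require x_n proportional to (lambda/166)^(-n), which is not in l^2. So every |lambda| < 166 lies in the residual spectrum. The boundary |lambda| = 166 is in the approximate point spectrum (the spectrum is closed). Hence sigma(R) is the closed disk of radius 166.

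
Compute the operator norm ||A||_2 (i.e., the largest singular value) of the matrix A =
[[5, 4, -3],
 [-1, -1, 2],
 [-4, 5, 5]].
||A||_2 ≈ 8.853 (= sqrt(largest eigenvalue of A^T A))

||A||_2 = sigma_max(A) = sqrt(lambda_max(A^T A)). Form the symmetric matrix M = A^T A =
[[42, 1, -37],
 [1, 42, 11],
 [-37, 11, 38]].
Its characteristic polynomial (trace, sum of principal 2x2 minors, determinant of M give the coefficients) is
  p(λ) = det(λ I - M) = λ^3 - 122λ^2 + 3465λ - 3600.
No integer candidate from the rational root theorem (±divisors of 3600) is a root, so the roots are irrational. The cubic discriminant is Δ = 13189147200 > 0, so there are three distinct real roots. p(1) = -256 and p(2) = 2850 have opposite signs, so a root lies in (1, 2); Newton's method refines it to λ ≈ 1.0796. p(42) = 810 and p(43) = -676 have opposite signs, so a root lies in (42, 43); Newton's method refines it to λ ≈ 42.5442. p(78) = -1026 and p(79) = 1772 have opposite signs, so a root lies in (78, 79); Newton's method refines it to λ ≈ 78.3762. Check (Vieta): the three roots sum to 122, matching tr M = 122.
So the eigenvalues of A^T A are ≈ 1.0796, 42.5442, 78.3762 (all ≥ 0, as they must be for A^T A). The largest is λ_max ≈ 78.3762, hence ||A||_2 = sqrt(λ_max) ≈ 8.853.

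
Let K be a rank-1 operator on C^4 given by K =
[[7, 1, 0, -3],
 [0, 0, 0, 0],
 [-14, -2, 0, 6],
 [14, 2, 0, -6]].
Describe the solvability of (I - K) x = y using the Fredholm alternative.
(I - K) is singular (det(I - K) = 0, i.e. 1 ∈ sigma(K)). (I - K) x = y is solvable iff y ⊥ ker((I - K)^*) = span{(7, 1, 0, -3)}, i.e. iff 7y_1 + y_2 - 3y_4 = 0. When solvable, the solutions are x = y + c·(1, 0, -2, 2), c arbitrary (ker(I - K) = span{(1, 0, -2, 2)}, dimension 1).

K has rank 1, so it is an outer product K = u v^T: every row of K is a multiple of one row vector. Reading off the entries, u = (1, 0, -2, 2) and v = (7, 1, 0, -3) (row i of K equals u_i·v^T). A rank-one matrix u v^T satisfies K u = u (v·u) and kills the (3)-dimensional subspace v^⊥, so its characteristic polynomial is lambda^3 (lambda - v·u) with v·u = tr K = 1. Hence the eigenvalues of I - K are 1 (multiplicity 3) and 1 - (1) = 0, so det(I - K) = 0. (Direct check: I - K =
[[-6, -1, 0, 3],
 [0, 1, 0, 0],
 [14, 2, 1, -6],
 [-14, -2, 0, 7]]
has determinant 0.) So 1 is an eigenvalue of K and (I - K) is not invertible. The finite-dimensional Fredholm alternative says: either (I - K) is invertible, or ker(I - K) ≠ {0} and then range(I - K) = ker((I - K)^*)^⊥, with dim ker(I - K) = dim ker((I - K)^*). We are in the second case, so we need both kernels. Kernel of I - K: (I - K) u = u - u (v·u) = u - u = 0, so ker(I - K) = span{u} = span{(1, 0, -2, 2)} (it is exactly 1-dimensional because rank(I - K) = 3). Kernel of the adjoint: K is real, so (I - K)^* = I - K^T = I - v u^T, and (I - v u^T) v = v - v (u·v) = 0; hence ker((I - K)^*) = span{v} = span{(7, 1, 0, -3)}. Therefore (I - K) x = y is solvable iff <y, v> = 0, i.e. iff 7y_1 + y_2 - 3y_4 = 0. When this holds, K y = u (v·y) = 0, so (I - K) y = y and x = y is a particular solution; the full solution set is the line x = y + c·u = y + c·(1, 0, -2, 2), c ∈ C.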